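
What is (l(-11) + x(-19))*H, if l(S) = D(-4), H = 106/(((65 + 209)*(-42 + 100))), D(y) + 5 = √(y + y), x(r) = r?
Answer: -636/3973 + 53*I*√2/3973 ≈ -0.16008 + 0.018866*I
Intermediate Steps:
D(y) = -5 + √2*√y (D(y) = -5 + √(y + y) = -5 + √(2*y) = -5 + √2*√y)
H = 53/7946 (H = 106/((274*58)) = 106/15892 = 106*(1/15892) = 53/7946 ≈ 0.0066700)
l(S) = -5 + 2*I*√2 (l(S) = -5 + √2*√(-4) = -5 + √2*(2*I) = -5 + 2*I*√2)
(l(-11) + x(-19))*H = ((-5 + 2*I*√2) - 19)*(53/7946) = (-24 + 2*I*√2)*(53/7946) = -636/3973 + 53*I*√2/3973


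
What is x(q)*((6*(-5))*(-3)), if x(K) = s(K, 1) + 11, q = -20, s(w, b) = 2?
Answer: 1170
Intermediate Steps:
x(K) = 13 (x(K) = 2 + 11 = 13)
x(q)*((6*(-5))*(-3)) = 13*((6*(-5))*(-3)) = 13*(-30*(-3)) = 13*90 = 1170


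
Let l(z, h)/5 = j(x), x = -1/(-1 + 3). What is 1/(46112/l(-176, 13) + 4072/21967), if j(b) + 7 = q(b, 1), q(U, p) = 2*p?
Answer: -549175/1012840504 ≈ -0.00054221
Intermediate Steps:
x = -½ (x = -1/2 = (½)*(-1) = -½ ≈ -0.50000)
j(b) = -5 (j(b) = -7 + 2*1 = -7 + 2 = -5)
l(z, h) = -25 (l(z, h) = 5*(-5) = -25)
1/(46112/l(-176, 13) + 4072/21967) = 1/(46112/(-25) + 4072/21967) = 1/(46112*(-1/25) + 4072*(1/21967)) = 1/(-46112/25 + 4072/21967) = 1/(-1012840504/549175) = -549175/1012840504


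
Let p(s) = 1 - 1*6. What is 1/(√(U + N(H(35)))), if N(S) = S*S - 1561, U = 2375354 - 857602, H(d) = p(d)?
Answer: √379054/758108 ≈ 0.00081212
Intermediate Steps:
p(s) = -5 (p(s) = 1 - 6 = -5)
H(d) = -5
U = 1517752
N(S) = -1561 + S² (N(S) = S² - 1561 = -1561 + S²)
1/(√(U + N(H(35)))) = 1/(√(1517752 + (-1561 + (-5)²))) = 1/(√(1517752 + (-1561 + 25))) = 1/(√(1517752 - 1536)) = 1/(√1516216) = 1/(2*√379054) = √379054/758108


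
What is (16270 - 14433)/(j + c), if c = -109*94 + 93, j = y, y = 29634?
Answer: 167/1771 ≈ 0.094297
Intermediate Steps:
j = 29634
c = -10153 (c = -10246 + 93 = -10153)
(16270 - 14433)/(j + c) = (16270 - 14433)/(29634 - 10153) = 1837/19481 = 1837*(1/19481) = 167/1771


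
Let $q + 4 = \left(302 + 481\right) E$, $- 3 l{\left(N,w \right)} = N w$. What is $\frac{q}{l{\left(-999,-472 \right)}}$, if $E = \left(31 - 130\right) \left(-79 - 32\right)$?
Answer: $- \frac{145837}{2664} \approx -54.744$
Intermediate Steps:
$E = 10989$ ($E = \left(-99\right) \left(-111\right) = 10989$)
$l{\left(N,w \right)} = - \frac{N w}{3}$
$q = 8604383$ ($q = -4 + \left(302 + 481\right) 10989 = -4 + 783 \cdot 10989 = -4 + 8604387 = 8604383$)
$\frac{q}{l{\left(-999,-472 \right)}} = \frac{8604383}{\left(- \frac{1}{3}\right) \left(-999\right) \left(-472\right)} = \frac{8604383}{-157176} = 8604383 \left(- \frac{1}{157176}\right) = - \frac{145837}{2664}$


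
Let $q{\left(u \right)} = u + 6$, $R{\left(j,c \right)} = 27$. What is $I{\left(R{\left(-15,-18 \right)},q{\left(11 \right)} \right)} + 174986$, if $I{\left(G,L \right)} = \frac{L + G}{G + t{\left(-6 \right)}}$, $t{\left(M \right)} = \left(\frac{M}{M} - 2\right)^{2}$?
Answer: $\frac{1224913}{7} \approx 1.7499 \cdot 10^{5}$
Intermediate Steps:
$t{\left(M \right)} = 1$ ($t{\left(M \right)} = \left(1 - 2\right)^{2} = \left(-1\right)^{2} = 1$)
$q{\left(u \right)} = 6 + u$
$I{\left(G,L \right)} = \frac{G + L}{1 + G}$ ($I{\left(G,L \right)} = \frac{L + G}{G + 1} = \frac{G + L}{1 + G}$)
$I{\left(R{\left(-15,-18 \right)},q{\left(11 \right)} \right)} + 174986 = \frac{27 + \left(6 + 11\right)}{1 + 27} + 174986 = \frac{27 + 17}{28} + 174986 = \frac{1}{28} \cdot 44 + 174986 = \frac{11}{7} + 174986 = \frac{1224913}{7}$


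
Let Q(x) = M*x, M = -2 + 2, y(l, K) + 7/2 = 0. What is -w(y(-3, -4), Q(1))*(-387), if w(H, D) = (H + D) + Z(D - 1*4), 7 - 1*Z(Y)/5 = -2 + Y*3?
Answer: 78561/2 ≈ 39281.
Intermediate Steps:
Z(Y) = 45 - 15*Y (Z(Y) = 35 - 5*(-2 + Y*3) = 35 - 5*(-2 + 3*Y) = 35 + (10 - 15*Y) = 45 - 15*Y)
y(l, K) = -7/2 (y(l, K) = -7/2 + 0 = -7/2)
M = 0
Q(x) = 0 (Q(x) = 0*x = 0)
w(H, D) = 105 + H - 14*D (w(H, D) = (H + D) + (45 - 15*(D - 1*4)) = (D + H) + (45 - 15*(D - 4)) = (D + H) + (45 - 15*(-4 + D)) = (D + H) + (45 + (60 - 15*D)) = (D + H) + (105 - 15*D) = 105 + H - 14*D)
-w(y(-3, -4), Q(1))*(-387) = -(105 - 7/2 - 14*0)*(-387) = -(105 - 7/2 + 0)*(-387) = -203*(-387)/2 = -1*(-78561/2) = 78561/2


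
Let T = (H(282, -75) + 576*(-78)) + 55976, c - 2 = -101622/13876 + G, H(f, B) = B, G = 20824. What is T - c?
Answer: -68309303/6938 ≈ -9845.7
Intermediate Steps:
c = 144439977/6938 (c = 2 + (-101622/13876 + 20824) = 2 + (-101622*1/13876 + 20824) = 2 + (-50811/6938 + 20824) = 2 + 144426101/6938 = 144439977/6938 ≈ 20819.)
T = 10973 (T = (-75 + 576*(-78)) + 55976 = (-75 - 44928) + 55976 = -45003 + 55976 = 10973)
T - c = 10973 - 1*144439977/6938 = 10973 - 144439977/6938 = -68309303/6938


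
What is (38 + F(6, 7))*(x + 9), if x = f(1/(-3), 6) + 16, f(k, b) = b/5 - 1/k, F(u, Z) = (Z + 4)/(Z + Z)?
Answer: 39639/35 ≈ 1132.5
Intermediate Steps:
F(u, Z) = (4 + Z)/(2*Z) (F(u, Z) = (4 + Z)/((2*Z)) = (4 + Z)*(1/(2*Z)) = (4 + Z)/(2*Z))
f(k, b) = -1/k + b/5 (f(k, b) = b*(⅕) - 1/k = b/5 - 1/k = -1/k + b/5)
x = 101/5 (x = (-1/(1/(-3)) + (⅕)*6) + 16 = (-1/(-⅓) + 6/5) + 16 = (-1*(-3) + 6/5) + 16 = (3 + 6/5) + 16 = 21/5 + 16 = 101/5 ≈ 20.200)
(38 + F(6, 7))*(x + 9) = (38 + (½)*(4 + 7)/7)*(101/5 + 9) = (38 + (½)*(⅐)*11)*(146/5) = (38 + 11/14)*(146/5) = (543/14)*(146/5) = 39639/35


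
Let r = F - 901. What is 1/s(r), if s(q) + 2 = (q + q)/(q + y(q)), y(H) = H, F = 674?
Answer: -1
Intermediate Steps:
r = -227 (r = 674 - 901 = -227)
s(q) = -1 (s(q) = -2 + (q + q)/(q + q) = -2 + (2*q)/((2*q)) = -2 + (2*q)*(1/(2*q)) = -2 + 1 = -1)
1/s(r) = 1/(-1) = -1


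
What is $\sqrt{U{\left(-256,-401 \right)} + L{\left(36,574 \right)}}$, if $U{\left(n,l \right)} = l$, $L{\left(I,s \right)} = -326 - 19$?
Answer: $i \sqrt{746} \approx 27.313 i$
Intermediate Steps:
$L{\left(I,s \right)} = -345$
$\sqrt{U{\left(-256,-401 \right)} + L{\left(36,574 \right)}} = \sqrt{-401 - 345} = \sqrt{-746} = i \sqrt{746}$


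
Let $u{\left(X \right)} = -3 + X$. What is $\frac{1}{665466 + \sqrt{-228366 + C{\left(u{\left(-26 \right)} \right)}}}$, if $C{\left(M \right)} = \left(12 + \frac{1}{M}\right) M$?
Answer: $\frac{665466}{442845225869} - \frac{i \sqrt{228713}}{442845225869} \approx 1.5027 \cdot 10^{-6} - 1.0799 \cdot 10^{-9} i$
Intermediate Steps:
$C{\left(M \right)} = M \left(12 + \frac{1}{M}\right)$
$\frac{1}{665466 + \sqrt{-228366 + C{\left(u{\left(-26 \right)} \right)}}} = \frac{1}{665466 + \sqrt{-228366 + \left(1 + 12 \left(-3 - 26\right)\right)}} = \frac{1}{665466 + \sqrt{-228366 + \left(1 + 12 \left(-29\right)\right)}} = \frac{1}{665466 + \sqrt{-228366 + \left(1 - 348\right)}} = \frac{1}{665466 + \sqrt{-228366 - 347}} = \frac{1}{665466 + \sqrt{-228713}} = \frac{1}{665466 + i \sqrt{228713}}$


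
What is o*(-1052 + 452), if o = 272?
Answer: -163200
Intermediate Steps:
o*(-1052 + 452) = 272*(-1052 + 452) = 272*(-600) = -163200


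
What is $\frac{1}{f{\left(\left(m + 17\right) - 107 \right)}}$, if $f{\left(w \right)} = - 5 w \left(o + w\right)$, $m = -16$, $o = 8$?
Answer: $- \frac{1}{51940} \approx -1.9253 \cdot 10^{-5}$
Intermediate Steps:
$f{\left(w \right)} = - 5 w \left(8 + w\right)$
$\frac{1}{f{\left(\left(m + 17\right) - 107 \right)}} = \frac{1}{\left(-5\right) \left(\left(-16 + 17\right) - 107\right) \left(8 + \left(\left(-16 + 17\right) - 107\right)\right)} = \frac{1}{\left(-5\right) \left(1 - 107\right) \left(8 + \left(1 - 107\right)\right)} = \frac{1}{\left(-5\right) \left(-106\right) \left(8 - 106\right)} = \frac{1}{\left(-5\right) \left(-106\right) \left(-98\right)} = \frac{1}{-51940} = - \frac{1}{51940}$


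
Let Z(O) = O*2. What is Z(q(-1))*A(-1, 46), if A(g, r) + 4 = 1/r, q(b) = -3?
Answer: 549/23 ≈ 23.870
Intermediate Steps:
Z(O) = 2*O
A(g, r) = -4 + 1/r
Z(q(-1))*A(-1, 46) = (2*(-3))*(-4 + 1/46) = -6*(-4 + 1/46) = -6*(-183/46) = 549/23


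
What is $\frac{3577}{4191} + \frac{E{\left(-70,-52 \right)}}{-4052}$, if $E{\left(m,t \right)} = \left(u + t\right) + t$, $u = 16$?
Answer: $\frac{3715703}{4245483} \approx 0.87521$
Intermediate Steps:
$E{\left(m,t \right)} = 16 + 2 t$ ($E{\left(m,t \right)} = \left(16 + t\right) + t = 16 + 2 t$)
$\frac{3577}{4191} + \frac{E{\left(-70,-52 \right)}}{-4052} = \frac{3577}{4191} + \frac{16 + 2 \left(-52\right)}{-4052} = 3577 \cdot \frac{1}{4191} + \left(16 - 104\right) \left(- \frac{1}{4052}\right) = \frac{3577}{4191} - - \frac{22}{1013} = \frac{3577}{4191} + \frac{22}{1013} = \frac{3715703}{4245483}$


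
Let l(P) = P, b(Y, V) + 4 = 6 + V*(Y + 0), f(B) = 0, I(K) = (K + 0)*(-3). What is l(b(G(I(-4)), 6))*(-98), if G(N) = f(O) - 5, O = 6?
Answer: 2744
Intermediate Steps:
I(K) = -3*K (I(K) = K*(-3) = -3*K)
G(N) = -5 (G(N) = 0 - 5 = -5)
b(Y, V) = 2 + V*Y (b(Y, V) = -4 + (6 + V*(Y + 0)) = -4 + (6 + V*Y) = 2 + V*Y)
l(b(G(I(-4)), 6))*(-98) = (2 + 6*(-5))*(-98) = (2 - 30)*(-98) = -28*(-98) = 2744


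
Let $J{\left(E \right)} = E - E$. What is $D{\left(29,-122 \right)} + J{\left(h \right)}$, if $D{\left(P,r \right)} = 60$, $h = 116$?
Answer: $60$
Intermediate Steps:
$J{\left(E \right)} = 0$
$D{\left(29,-122 \right)} + J{\left(h \right)} = 60 + 0 = 60$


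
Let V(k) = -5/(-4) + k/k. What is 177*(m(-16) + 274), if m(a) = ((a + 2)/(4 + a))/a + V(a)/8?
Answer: 388279/8 ≈ 48535.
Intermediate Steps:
V(k) = 9/4 (V(k) = -5*(-1/4) + 1 = 5/4 + 1 = 9/4)
m(a) = 9/32 + (2 + a)/(a*(4 + a)) (m(a) = ((a + 2)/(4 + a))/a + (9/4)/8 = ((2 + a)/(4 + a))/a + (9/4)*(1/8) = ((2 + a)/(4 + a))/a + 9/32 = (2 + a)/(a*(4 + a)) + 9/32 = 9/32 + (2 + a)/(a*(4 + a)))
177*(m(-16) + 274) = 177*((1/32)*(64 + 9*(-16)**2 + 68*(-16))/(-16*(4 - 16)) + 274) = 177*((1/32)*(-1/16)*(64 + 9*256 - 1088)/(-12) + 274) = 177*((1/32)*(-1/16)*(-1/12)*(64 + 2304 - 1088) + 274) = 177*((1/32)*(-1/16)*(-1/12)*1280 + 274) = 177*(5/24 + 274) = 177*(6581/24) = 388279/8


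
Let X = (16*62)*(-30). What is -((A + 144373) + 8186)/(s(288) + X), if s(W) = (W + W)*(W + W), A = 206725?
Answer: -89821/75504 ≈ -1.1896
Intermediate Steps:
s(W) = 4*W² (s(W) = (2*W)*(2*W) = 4*W²)
X = -29760 (X = 992*(-30) = -29760)
-((A + 144373) + 8186)/(s(288) + X) = -((206725 + 144373) + 8186)/(4*288² - 29760) = -(351098 + 8186)/(4*82944 - 29760) = -359284/(331776 - 29760) = -359284/302016 = -1*89821/75504 = -89821/75504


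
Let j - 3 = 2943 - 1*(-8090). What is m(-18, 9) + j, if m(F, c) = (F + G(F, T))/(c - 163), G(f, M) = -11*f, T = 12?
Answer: 849682/77 ≈ 11035.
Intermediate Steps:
m(F, c) = -10*F/(-163 + c) (m(F, c) = (F - 11*F)/(c - 163) = (-10*F)/(-163 + c) = -10*F/(-163 + c))
j = 11036 (j = 3 + (2943 - 1*(-8090)) = 3 + (2943 + 8090) = 3 + 11033 = 11036)
m(-18, 9) + j = -10*(-18)/(-163 + 9) + 11036 = -10*(-18)/(-154) + 11036 = -10*(-18)*(-1/154) + 11036 = -90/77 + 11036 = 849682/77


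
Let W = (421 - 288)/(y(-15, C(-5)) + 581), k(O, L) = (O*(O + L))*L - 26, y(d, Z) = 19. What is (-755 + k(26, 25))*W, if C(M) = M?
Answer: 4305077/600 ≈ 7175.1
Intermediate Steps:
k(O, L) = -26 + L*O*(L + O) (k(O, L) = (O*(L + O))*L - 26 = L*O*(L + O) - 26 = -26 + L*O*(L + O))
W = 133/600 (W = (421 - 288)/(19 + 581) = 133/600 ≈ 0.22167)
(-755 + k(26, 25))*W = (-755 + (-26 + 25*26**2 + 26*25**2))*(133/600) = (-755 + (-26 + 25*676 + 26*625))*(133/600) = (-755 + (-26 + 16900 + 16250))*(133/600) = (-755 + 33124)*(133/600) = 32369*(133/600) = 4305077/600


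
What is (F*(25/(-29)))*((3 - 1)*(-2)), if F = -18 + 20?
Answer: 200/29 ≈ 6.8966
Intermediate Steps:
F = 2
(F*(25/(-29)))*((3 - 1)*(-2)) = (2*(25/(-29)))*((3 - 1)*(-2)) = (2*(25*(-1/29)))*(2*(-2)) = (2*(-25/29))*(-4) = -50/29*(-4) = 200/29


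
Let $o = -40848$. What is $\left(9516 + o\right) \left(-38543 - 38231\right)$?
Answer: $2405482968$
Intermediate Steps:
$\left(9516 + o\right) \left(-38543 - 38231\right) = \left(9516 - 40848\right) \left(-38543 - 38231\right) = \left(-31332\right) \left(-76774\right) = 2405482968$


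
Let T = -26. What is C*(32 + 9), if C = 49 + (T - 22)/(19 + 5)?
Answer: 1927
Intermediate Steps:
C = 47 (C = 49 + (-26 - 22)/(19 + 5) = 49 - 48/24 = 49 - 48*1/24 = 49 - 2 = 47)
C*(32 + 9) = 47*(32 + 9) = 47*41 = 1927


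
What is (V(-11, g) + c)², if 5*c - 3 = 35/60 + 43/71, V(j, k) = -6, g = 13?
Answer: 483604081/18147600 ≈ 26.648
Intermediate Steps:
c = 3569/4260 (c = ⅗ + (35/60 + 43/71)/5 = ⅗ + (35*(1/60) + 43*(1/71))/5 = ⅗ + (7/12 + 43/71)/5 = ⅗ + (⅕)*(1013/852) = ⅗ + 1013/4260 = 3569/4260 ≈ 0.83779)
(V(-11, g) + c)² = (-6 + 3569/4260)² = (-21991/4260)² = 483604081/18147600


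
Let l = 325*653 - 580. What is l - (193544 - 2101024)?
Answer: 2119125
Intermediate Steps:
l = 211645 (l = 212225 - 580 = 211645)
l - (193544 - 2101024) = 211645 - (193544 - 2101024) = 211645 - 1*(-1907480) = 211645 + 1907480 = 2119125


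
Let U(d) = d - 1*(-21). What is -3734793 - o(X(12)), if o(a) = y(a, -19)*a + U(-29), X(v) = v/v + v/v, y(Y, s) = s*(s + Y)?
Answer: -3735431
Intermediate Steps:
y(Y, s) = s*(Y + s)
U(d) = 21 + d (U(d) = d + 21 = 21 + d)
X(v) = 2 (X(v) = 1 + 1 = 2)
o(a) = -8 + a*(361 - 19*a) (o(a) = (-19*(a - 19))*a + (21 - 29) = (-19*(-19 + a))*a - 8 = (361 - 19*a)*a - 8 = a*(361 - 19*a) - 8 = -8 + a*(361 - 19*a))
-3734793 - o(X(12)) = -3734793 - (-8 + 19*2*(19 - 1*2)) = -3734793 - (-8 + 19*2*(19 - 2)) = -3734793 - (-8 + 19*2*17) = -3734793 - (-8 + 646) = -3734793 - 1*638 = -3734793 - 638 = -3735431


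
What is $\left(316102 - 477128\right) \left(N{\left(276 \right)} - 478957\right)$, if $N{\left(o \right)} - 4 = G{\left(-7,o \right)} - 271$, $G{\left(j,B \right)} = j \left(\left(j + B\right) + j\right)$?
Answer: $77462845508$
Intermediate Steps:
$G{\left(j,B \right)} = j \left(B + 2 j\right)$ ($G{\left(j,B \right)} = j \left(\left(B + j\right) + j\right) = j \left(B + 2 j\right)$)
$N{\left(o \right)} = -169 - 7 o$ ($N{\left(o \right)} = 4 - \left(271 + 7 \left(o + 2 \left(-7\right)\right)\right) = 4 - \left(271 + 7 \left(o - 14\right)\right) = 4 - \left(271 + 7 \left(-14 + o\right)\right) = 4 - \left(173 + 7 o\right) = -169 - 7 o$)
$\left(316102 - 477128\right) \left(N{\left(276 \right)} - 478957\right) = \left(316102 - 477128\right) \left(\left(-169 - 1932\right) - 478957\right) = - 161026 \left(\left(-169 - 1932\right) - 478957\right) = - 161026 \left(-2101 - 478957\right) = \left(-161026\right) \left(-481058\right) = 77462845508$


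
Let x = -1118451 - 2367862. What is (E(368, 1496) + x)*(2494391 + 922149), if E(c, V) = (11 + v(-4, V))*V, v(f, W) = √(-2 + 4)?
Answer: -11854905234780 + 5111143840*√2 ≈ -1.1848e+13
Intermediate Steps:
x = -3486313
v(f, W) = √2
E(c, V) = V*(11 + √2) (E(c, V) = (11 + √2)*V = V*(11 + √2))
(E(368, 1496) + x)*(2494391 + 922149) = (1496*(11 + √2) - 3486313)*(2494391 + 922149) = ((16456 + 1496*√2) - 3486313)*3416540 = (-3469857 + 1496*√2)*3416540 = -11854905234780 + 5111143840*√2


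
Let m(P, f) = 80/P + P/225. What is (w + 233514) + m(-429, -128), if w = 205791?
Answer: 1570507892/3575 ≈ 4.3930e+5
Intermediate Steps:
m(P, f) = 80/P + P/225 (m(P, f) = 80/P + P*(1/225) = 80/P + P/225)
(w + 233514) + m(-429, -128) = (205791 + 233514) + (80/(-429) + (1/225)*(-429)) = 439305 + (80*(-1/429) - 143/75) = 439305 + (-80/429 - 143/75) = 439305 - 7483/3575 = 1570507892/3575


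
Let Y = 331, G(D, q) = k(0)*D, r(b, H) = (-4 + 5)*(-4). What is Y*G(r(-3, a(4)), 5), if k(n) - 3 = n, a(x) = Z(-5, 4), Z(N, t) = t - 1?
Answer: -3972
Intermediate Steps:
Z(N, t) = -1 + t
a(x) = 3 (a(x) = -1 + 4 = 3)
k(n) = 3 + n
r(b, H) = -4 (r(b, H) = 1*(-4) = -4)
G(D, q) = 3*D (G(D, q) = (3 + 0)*D = 3*D)
Y*G(r(-3, a(4)), 5) = 331*(3*(-4)) = 331*(-12) = -3972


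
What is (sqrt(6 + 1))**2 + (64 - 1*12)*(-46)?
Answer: -2385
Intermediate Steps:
(sqrt(6 + 1))**2 + (64 - 1*12)*(-46) = (sqrt(7))**2 + (64 - 12)*(-46) = 7 + 52*(-46) = 7 - 2392 = -2385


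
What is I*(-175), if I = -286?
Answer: 50050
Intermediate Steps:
I*(-175) = -286*(-175) = 50050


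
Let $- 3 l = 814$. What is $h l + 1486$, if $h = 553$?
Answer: $- \frac{445684}{3} \approx -1.4856 \cdot 10^{5}$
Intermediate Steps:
$l = - \frac{814}{3}$ ($l = \left(- \frac{1}{3}\right) 814 = - \frac{814}{3} \approx -271.33$)
$h l + 1486 = 553 \left(- \frac{814}{3}\right) + 1486 = - \frac{450142}{3} + 1486 = - \frac{445684}{3}$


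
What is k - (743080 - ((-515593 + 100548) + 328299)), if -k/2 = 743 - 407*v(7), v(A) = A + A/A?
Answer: -824800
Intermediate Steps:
v(A) = 1 + A (v(A) = A + 1 = 1 + A)
k = 5026 (k = -2*(743 - 407*(1 + 7)) = -2*(743 - 407*8) = -2*(743 - 3256) = -2*(-2513) = 5026)
k - (743080 - ((-515593 + 100548) + 328299)) = 5026 - (743080 - ((-515593 + 100548) + 328299)) = 5026 - (743080 - (-415045 + 328299)) = 5026 - (743080 - 1*(-86746)) = 5026 - (743080 + 86746) = 5026 - 1*829826 = 5026 - 829826 = -824800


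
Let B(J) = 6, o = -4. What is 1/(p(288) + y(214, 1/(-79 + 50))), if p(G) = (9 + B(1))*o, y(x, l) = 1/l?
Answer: -1/89 ≈ -0.011236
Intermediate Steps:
p(G) = -60 (p(G) = (9 + 6)*(-4) = 15*(-4) = -60)
1/(p(288) + y(214, 1/(-79 + 50))) = 1/(-60 + 1/(1/(-79 + 50))) = 1/(-60 + 1/(1/(-29))) = 1/(-60 + 1/(-1/29)) = 1/(-60 - 29) = 1/(-89) = -1/89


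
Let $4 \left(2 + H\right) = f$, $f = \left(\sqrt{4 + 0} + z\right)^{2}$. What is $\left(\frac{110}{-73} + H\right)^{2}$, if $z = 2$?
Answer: $\frac{1296}{5329} \approx 0.2432$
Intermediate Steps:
$f = 16$ ($f = \left(\sqrt{4 + 0} + 2\right)^{2} = \left(\sqrt{4} + 2\right)^{2} = \left(2 + 2\right)^{2} = 4^{2} = 16$)
$H = 2$ ($H = -2 + \frac{1}{4} \cdot 16 = -2 + 4 = 2$)
$\left(\frac{110}{-73} + H\right)^{2} = \left(\frac{110}{-73} + 2\right)^{2} = \left(110 \left(- \frac{1}{73}\right) + 2\right)^{2} = \left(- \frac{110}{73} + 2\right)^{2} = \left(\frac{36}{73}\right)^{2} = \frac{1296}{5329}$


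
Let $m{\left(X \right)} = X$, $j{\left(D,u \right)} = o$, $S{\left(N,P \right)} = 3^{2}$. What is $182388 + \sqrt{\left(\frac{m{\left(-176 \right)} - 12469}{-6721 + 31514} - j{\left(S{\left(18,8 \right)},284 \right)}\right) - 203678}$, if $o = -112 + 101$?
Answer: $182388 + \frac{16 i \sqrt{489035007753}}{24793} \approx 1.8239 \cdot 10^{5} + 451.3 i$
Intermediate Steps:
$S{\left(N,P \right)} = 9$
$o = -11$
$j{\left(D,u \right)} = -11$
$182388 + \sqrt{\left(\frac{m{\left(-176 \right)} - 12469}{-6721 + 31514} - j{\left(S{\left(18,8 \right)},284 \right)}\right) - 203678} = 182388 + \sqrt{\left(\frac{-176 - 12469}{-6721 + 31514} - -11\right) - 203678} = 182388 + \sqrt{\left(- \frac{12645}{24793} + 11\right) - 203678} = 182388 + \sqrt{\frac{260078}{24793} - 203678} = 182388 + \sqrt{- \frac{5049528576}{24793}} = 182388 + \frac{16 i \sqrt{489035007753}}{24793}$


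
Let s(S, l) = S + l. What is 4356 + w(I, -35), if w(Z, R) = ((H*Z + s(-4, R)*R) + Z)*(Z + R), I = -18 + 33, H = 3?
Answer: -24144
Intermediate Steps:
I = 15
w(Z, R) = (R + Z)*(4*Z + R*(-4 + R)) (w(Z, R) = ((3*Z + (-4 + R)*R) + Z)*(Z + R) = ((3*Z + R*(-4 + R)) + Z)*(R + Z) = (4*Z + R*(-4 + R))*(R + Z) = (R + Z)*(4*Z + R*(-4 + R)))
4356 + w(I, -35) = 4356 + ((-35)³ - 4*(-35)² + 4*15² + 15*(-35)²) = 4356 + (-42875 - 4*1225 + 4*225 + 15*1225) = 4356 + (-42875 - 4900 + 900 + 18375) = 4356 - 28500 = -24144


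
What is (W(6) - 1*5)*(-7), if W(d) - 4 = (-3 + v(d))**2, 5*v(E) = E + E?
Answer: 112/25 ≈ 4.4800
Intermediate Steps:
v(E) = 2*E/5 (v(E) = (E + E)/5 = (2*E)/5 = 2*E/5)
W(d) = 4 + (-3 + 2*d/5)**2
(W(6) - 1*5)*(-7) = ((4 + (-15 + 2*6)**2/25) - 1*5)*(-7) = ((4 + (-15 + 12)**2/25) - 5)*(-7) = ((4 + (1/25)*(-3)**2) - 5)*(-7) = ((4 + (1/25)*9) - 5)*(-7) = ((4 + 9/25) - 5)*(-7) = (109/25 - 5)*(-7) = -16/25*(-7) = 112/25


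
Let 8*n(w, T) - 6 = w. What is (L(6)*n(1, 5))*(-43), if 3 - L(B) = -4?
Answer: -2107/8 ≈ -263.38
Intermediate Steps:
L(B) = 7 (L(B) = 3 - 1*(-4) = 3 + 4 = 7)
n(w, T) = ¾ + w/8
(L(6)*n(1, 5))*(-43) = (7*(¾ + (⅛)*1))*(-43) = (7*(¾ + ⅛))*(-43) = (7*(7/8))*(-43) = (49/8)*(-43) = -2107/8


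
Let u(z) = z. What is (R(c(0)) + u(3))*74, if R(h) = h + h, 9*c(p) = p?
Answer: 222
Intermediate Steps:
c(p) = p/9
R(h) = 2*h
(R(c(0)) + u(3))*74 = (2*((⅑)*0) + 3)*74 = (2*0 + 3)*74 = (0 + 3)*74 = 3*74 = 222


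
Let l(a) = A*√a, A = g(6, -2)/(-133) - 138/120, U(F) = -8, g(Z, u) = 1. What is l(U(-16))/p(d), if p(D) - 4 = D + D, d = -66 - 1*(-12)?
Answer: 3079*I*√2/138320 ≈ 0.03148*I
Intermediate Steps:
A = -3079/2660 (A = 1/(-133) - 138/120 = 1*(-1/133) - 138*1/120 = -1/133 - 23/20 = -3079/2660 ≈ -1.1575)
l(a) = -3079*√a/2660
d = -54 (d = -66 + 12 = -54)
p(D) = 4 + 2*D (p(D) = 4 + (D + D) = 4 + 2*D)
l(U(-16))/p(d) = (-3079*I*√2/1330)/(4 + 2*(-54)) = (-3079*I*√2/1330)/(4 - 108) = -3079*I*√2/1330/(-104) = -3079*I*√2/1330*(-1/104) = 3079*I*√2/138320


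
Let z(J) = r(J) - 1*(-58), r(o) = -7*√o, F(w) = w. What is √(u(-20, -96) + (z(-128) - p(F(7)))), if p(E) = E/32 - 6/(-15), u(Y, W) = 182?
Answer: √(383010 - 89600*I*√2)/40 ≈ 15.677 - 2.5259*I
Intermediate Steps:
p(E) = ⅖ + E/32 (p(E) = E*(1/32) - 6*(-1/15) = E/32 + ⅖ = ⅖ + E/32)
z(J) = 58 - 7*√J (z(J) = -7*√J - 1*(-58) = -7*√J + 58 = 58 - 7*√J)
√(u(-20, -96) + (z(-128) - p(F(7)))) = √(182 + ((58 - 56*I*√2) - (⅖ + (1/32)*7))) = √(182 + ((58 - 56*I*√2) - (⅖ + 7/32))) = √(182 + ((58 - 56*I*√2) - 1*99/160)) = √(182 + ((58 - 56*I*√2) - 99/160)) = √(182 + (9181/160 - 56*I*√2)) = √(38301/160 - 56*I*√2)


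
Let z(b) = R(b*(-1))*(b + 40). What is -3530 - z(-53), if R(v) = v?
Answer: -2841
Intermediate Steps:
z(b) = -b*(40 + b) (z(b) = (b*(-1))*(b + 40) = (-b)*(40 + b) = -b*(40 + b))
-3530 - z(-53) = -3530 - (-1)*(-53)*(40 - 53) = -3530 - (-1)*(-53)*(-13) = -3530 - 1*(-689) = -3530 + 689 = -2841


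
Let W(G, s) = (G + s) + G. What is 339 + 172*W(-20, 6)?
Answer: -5509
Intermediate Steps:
W(G, s) = s + 2*G
339 + 172*W(-20, 6) = 339 + 172*(6 + 2*(-20)) = 339 + 172*(6 - 40) = 339 + 172*(-34) = 339 - 5848 = -5509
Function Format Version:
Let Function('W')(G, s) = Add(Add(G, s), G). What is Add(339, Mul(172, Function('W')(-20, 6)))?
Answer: -5509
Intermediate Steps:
Function('W')(G, s) = Add(s, Mul(2, G))
Add(339, Mul(172, Function('W')(-20, 6))) = Add(339, Mul(172, Add(6, Mul(2, -20)))) = Add(339, Mul(172, Add(6, -40))) = Add(339, Mul(172, -34)) = Add(339, -5848) = -5509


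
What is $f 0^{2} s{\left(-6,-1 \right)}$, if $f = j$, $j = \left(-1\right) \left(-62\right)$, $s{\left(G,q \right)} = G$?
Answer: $0$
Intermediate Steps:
$j = 62$
$f = 62$
$f 0^{2} s{\left(-6,-1 \right)} = 62 \cdot 0^{2} \left(-6\right) = 62 \cdot 0 \left(-6\right) = 0 \left(-6\right) = 0$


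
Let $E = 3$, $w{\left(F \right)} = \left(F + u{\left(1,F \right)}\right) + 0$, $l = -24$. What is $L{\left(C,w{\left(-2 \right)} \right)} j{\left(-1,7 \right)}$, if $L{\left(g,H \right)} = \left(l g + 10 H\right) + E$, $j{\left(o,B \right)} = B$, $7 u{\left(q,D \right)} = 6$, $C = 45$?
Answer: $-7619$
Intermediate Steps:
$u{\left(q,D \right)} = \frac{6}{7}$ ($u{\left(q,D \right)} = \frac{1}{7} \cdot 6 = \frac{6}{7}$)
$w{\left(F \right)} = \frac{6}{7} + F$ ($w{\left(F \right)} = \left(F + \frac{6}{7}\right) + 0 = \left(\frac{6}{7} + F\right) + 0 = \frac{6}{7} + F$)
$L{\left(g,H \right)} = 3 - 24 g + 10 H$ ($L{\left(g,H \right)} = \left(- 24 g + 10 H\right) + 3 = 3 - 24 g + 10 H$)
$L{\left(C,w{\left(-2 \right)} \right)} j{\left(-1,7 \right)} = \left(3 - 1080 + 10 \left(\frac{6}{7} - 2\right)\right) 7 = \left(3 - 1080 + 10 \left(- \frac{8}{7}\right)\right) 7 = \left(3 - 1080 - \frac{80}{7}\right) 7 = \left(- \frac{7619}{7}\right) 7 = -7619$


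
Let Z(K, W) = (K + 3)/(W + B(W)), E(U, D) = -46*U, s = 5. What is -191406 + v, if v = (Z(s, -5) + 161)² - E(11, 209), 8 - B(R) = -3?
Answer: -1480931/9 ≈ -1.6455e+5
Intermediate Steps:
B(R) = 11 (B(R) = 8 - 1*(-3) = 8 + 3 = 11)
Z(K, W) = (3 + K)/(11 + W) (Z(K, W) = (K + 3)/(W + 11) = (3 + K)/(11 + W))
v = 241723/9 (v = ((3 + 5)/(11 - 5) + 161)² - (-46)*11 = (8/6 + 161)² - 1*(-506) = ((⅙)*8 + 161)² + 506 = (4/3 + 161)² + 506 = (487/3)² + 506 = 237169/9 + 506 = 241723/9 ≈ 26858.)
-191406 + v = -191406 + 241723/9 = -1480931/9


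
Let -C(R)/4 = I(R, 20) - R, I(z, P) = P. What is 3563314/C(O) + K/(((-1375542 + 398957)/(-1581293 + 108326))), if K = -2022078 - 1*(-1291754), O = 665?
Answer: -55438749027439/50391786 ≈ -1.1002e+6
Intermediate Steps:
C(R) = -80 + 4*R (C(R) = -4*(20 - R) = -80 + 4*R)
K = -730324 (K = -2022078 + 1291754 = -730324)
3563314/C(O) + K/(((-1375542 + 398957)/(-1581293 + 108326))) = 3563314/(-80 + 4*665) - 730324*(-1581293 + 108326)/(-1375542 + 398957) = 3563314/(-80 + 2660) - 730324/((-976585/(-1472967))) = 3563314/2580 - 730324/((-976585*(-1/1472967))) = 3563314*(1/2580) - 730324/976585/1472967 = 1781657/1290 - 730324*1472967/976585 = 1781657/1290 - 1075743151308/976585 = -55438749027439/50391786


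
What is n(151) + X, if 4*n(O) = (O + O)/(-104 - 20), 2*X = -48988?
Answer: -6074663/248 ≈ -24495.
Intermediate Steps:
X = -24494 (X = (1/2)*(-48988) = -24494)
n(O) = -O/248 (n(O) = ((O + O)/(-104 - 20))/4 = ((2*O)/(-124))/4 = ((2*O)*(-1/124))/4 = (-O/62)/4 = -O/248)
n(151) + X = -1/248*151 - 24494 = -151/248 - 24494 = -6074663/248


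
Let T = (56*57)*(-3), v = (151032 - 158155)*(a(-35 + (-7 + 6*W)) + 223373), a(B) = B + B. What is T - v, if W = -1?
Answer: 1590392495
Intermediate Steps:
a(B) = 2*B
v = -1590402071 (v = (151032 - 158155)*(2*(-35 + (-7 + 6*(-1))) + 223373) = -7123*(2*(-35 + (-7 - 6)) + 223373) = -7123*(2*(-35 - 13) + 223373) = -7123*(2*(-48) + 223373) = -7123*(-96 + 223373) = -7123*223277 = -1590402071)
T = -9576 (T = 3192*(-3) = -9576)
T - v = -9576 - 1*(-1590402071) = -9576 + 1590402071 = 1590392495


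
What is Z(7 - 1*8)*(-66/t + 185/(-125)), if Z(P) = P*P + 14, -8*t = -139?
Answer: -55029/695 ≈ -79.178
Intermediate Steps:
t = 139/8 (t = -⅛*(-139) = 139/8 ≈ 17.375)
Z(P) = 14 + P² (Z(P) = P² + 14 = 14 + P²)
Z(7 - 1*8)*(-66/t + 185/(-125)) = (14 + (7 - 1*8)²)*(-66/139/8 + 185/(-125)) = (14 + (7 - 8)²)*(-66*8/139 + 185*(-1/125)) = (14 + (-1)²)*(-528/139 - 37/25) = (14 + 1)*(-18343/3475) = 15*(-18343/3475) = -55029/695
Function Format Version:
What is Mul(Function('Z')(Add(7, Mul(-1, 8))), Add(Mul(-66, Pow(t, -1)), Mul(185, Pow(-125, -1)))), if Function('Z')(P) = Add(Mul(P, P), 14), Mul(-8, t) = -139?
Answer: Rational(-55029, 695) ≈ -79.178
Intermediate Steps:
t = Rational(139, 8) (t = Mul(Rational(-1, 8), -139) = Rational(139, 8) ≈ 17.375)
Function('Z')(P) = Add(14, Pow(P, 2)) (Function('Z')(P) = Add(Pow(P, 2), 14) = Add(14, Pow(P, 2)))
Mul(Function('Z')(Add(7, Mul(-1, 8))), Add(Mul(-66, Pow(t, -1)), Mul(185, Pow(-125, -1)))) = Mul(Add(14, Pow(Add(7, Mul(-1, 8)), 2)), Add(Mul(-66, Pow(Rational(139, 8), -1)), Mul(185, Pow(-125, -1)))) = Mul(Add(14, Pow(Add(7, -8), 2)), Add(Mul(-66, Rational(8, 139)), Mul(185, Rational(-1, 125)))) = Mul(Add(14, Pow(-1, 2)), Add(Rational(-528, 139), Rational(-37, 25))) = Mul(Add(14, 1), Rational(-18343, 3475)) = Mul(15, Rational(-18343, 3475)) = Rational(-55029, 695)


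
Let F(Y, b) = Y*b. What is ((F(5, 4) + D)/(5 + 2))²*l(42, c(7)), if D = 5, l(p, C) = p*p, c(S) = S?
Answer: 22500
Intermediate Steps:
l(p, C) = p²
((F(5, 4) + D)/(5 + 2))²*l(42, c(7)) = ((5*4 + 5)/(5 + 2))²*42² = ((20 + 5)/7)²*1764 = (25*(⅐))²*1764 = (25/7)²*1764 = (625/49)*1764 = 22500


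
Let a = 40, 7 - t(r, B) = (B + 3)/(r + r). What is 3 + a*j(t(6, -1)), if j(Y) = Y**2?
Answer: 16837/9 ≈ 1870.8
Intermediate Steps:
t(r, B) = 7 - (3 + B)/(2*r) (t(r, B) = 7 - (B + 3)/(r + r) = 7 - (3 + B)/(2*r))
3 + a*j(t(6, -1)) = 3 + 40*((1/2)*(-3 - 1*(-1) + 14*6)/6)**2 = 3 + 40*((1/2)*(1/6)*(-3 + 1 + 84))**2 = 3 + 40*((1/2)*(1/6)*82)**2 = 3 + 40*(41/6)**2 = 3 + 40*(1681/36) = 3 + 16810/9 = 16837/9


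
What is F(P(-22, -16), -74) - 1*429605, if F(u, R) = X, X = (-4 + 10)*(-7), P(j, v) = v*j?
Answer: -429647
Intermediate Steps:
P(j, v) = j*v
X = -42 (X = 6*(-7) = -42)
F(u, R) = -42
F(P(-22, -16), -74) - 1*429605 = -42 - 1*429605 = -42 - 429605 = -429647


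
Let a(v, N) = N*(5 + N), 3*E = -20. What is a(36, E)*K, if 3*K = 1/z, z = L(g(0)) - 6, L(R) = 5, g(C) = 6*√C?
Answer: -100/27 ≈ -3.7037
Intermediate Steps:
E = -20/3 (E = (⅓)*(-20) = -20/3 ≈ -6.6667)
z = -1 (z = 5 - 6 = -1)
K = -⅓ (K = (⅓)/(-1) = (⅓)*(-1) = -⅓ ≈ -0.33333)
a(36, E)*K = -20*(5 - 20/3)/3*(-⅓) = -20/3*(-5/3)*(-⅓) = (100/9)*(-⅓) = -100/27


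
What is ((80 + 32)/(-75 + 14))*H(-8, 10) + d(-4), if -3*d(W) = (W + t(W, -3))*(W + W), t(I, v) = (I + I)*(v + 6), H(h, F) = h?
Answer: -10976/183 ≈ -59.978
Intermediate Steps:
t(I, v) = 2*I*(6 + v) (t(I, v) = (2*I)*(6 + v) = 2*I*(6 + v))
d(W) = -14*W**2/3 (d(W) = -(W + 2*W*(6 - 3))*(W + W)/3 = -(W + 2*W*3)*2*W/3 = -(W + 6*W)*2*W/3 = -7*W*2*W/3 = -14*W**2/3)
((80 + 32)/(-75 + 14))*H(-8, 10) + d(-4) = ((80 + 32)/(-75 + 14))*(-8) - 14/3*(-4)**2 = (112/(-61))*(-8) - 14/3*16 = (112*(-1/61))*(-8) - 224/3 = -112/61*(-8) - 224/3 = 896/61 - 224/3 = -10976/183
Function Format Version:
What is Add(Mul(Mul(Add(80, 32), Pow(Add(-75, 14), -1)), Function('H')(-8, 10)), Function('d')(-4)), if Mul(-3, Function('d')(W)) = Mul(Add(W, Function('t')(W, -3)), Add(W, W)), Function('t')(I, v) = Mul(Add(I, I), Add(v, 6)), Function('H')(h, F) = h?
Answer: Rational(-10976, 183) ≈ -59.978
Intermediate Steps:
Function('t')(I, v) = Mul(2, I, Add(6, v)) (Function('t')(I, v) = Mul(Mul(2, I), Add(6, v)) = Mul(2, I, Add(6, v)))
Function('d')(W) = Mul(Rational(-14, 3), Pow(W, 2)) (Function('d')(W) = Mul(Rational(-1, 3), Mul(Add(W, Mul(2, W, Add(6, -3))), Add(W, W))) = Mul(Rational(-1, 3), Mul(Add(W, Mul(2, W, 3)), Mul(2, W))) = Mul(Rational(-1, 3), Mul(Add(W, Mul(6, W)), Mul(2, W))) = Mul(Rational(-1, 3), Mul(Mul(7, W), Mul(2, W))) = Mul(Rational(-1, 3), Mul(14, Pow(W, 2))) = Mul(Rational(-14, 3), Pow(W, 2)))
Add(Mul(Mul(Add(80, 32), Pow(Add(-75, 14), -1)), Function('H')(-8, 10)), Function('d')(-4)) = Add(Mul(Mul(Add(80, 32), Pow(Add(-75, 14), -1)), -8), Mul(Rational(-14, 3), Pow(-4, 2))) = Add(Mul(Mul(112, Pow(-61, -1)), -8), Mul(Rational(-14, 3), 16)) = Add(Mul(Mul(112, Rational(-1, 61)), -8), Rational(-224, 3)) = Add(Mul(Rational(-112, 61), -8), Rational(-224, 3)) = Add(Rational(896, 61), Rational(-224, 3)) = Rational(-10976, 183)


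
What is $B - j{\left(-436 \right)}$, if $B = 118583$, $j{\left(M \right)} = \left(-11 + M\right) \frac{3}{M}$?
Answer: $\frac{51700847}{436} \approx 1.1858 \cdot 10^{5}$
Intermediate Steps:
$j{\left(M \right)} = \frac{3 \left(-11 + M\right)}{M}$
$B - j{\left(-436 \right)} = 118583 - \left(3 - \frac{33}{-436}\right) = 118583 - \left(3 - - \frac{33}{436}\right) = 118583 - \left(3 + \frac{33}{436}\right) = 118583 - \frac{1341}{436} = \frac{51700847}{436}$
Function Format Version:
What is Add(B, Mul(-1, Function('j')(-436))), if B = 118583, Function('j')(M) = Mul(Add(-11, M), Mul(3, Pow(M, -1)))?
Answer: Rational(51700847, 436) ≈ 1.1858e+5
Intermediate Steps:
Function('j')(M) = Mul(3, Pow(M, -1), Add(-11, M))
Add(B, Mul(-1, Function('j')(-436))) = Add(118583, Mul(-1, Add(3, Mul(-33, Pow(-436, -1))))) = Add(118583, Mul(-1, Add(3, Mul(-33, Rational(-1, 436))))) = Add(118583, Mul(-1, Add(3, Rational(33, 436)))) = Add(118583, Mul(-1, Rational(1341, 436))) = Add(118583, Rational(-1341, 436)) = Rational(51700847, 436)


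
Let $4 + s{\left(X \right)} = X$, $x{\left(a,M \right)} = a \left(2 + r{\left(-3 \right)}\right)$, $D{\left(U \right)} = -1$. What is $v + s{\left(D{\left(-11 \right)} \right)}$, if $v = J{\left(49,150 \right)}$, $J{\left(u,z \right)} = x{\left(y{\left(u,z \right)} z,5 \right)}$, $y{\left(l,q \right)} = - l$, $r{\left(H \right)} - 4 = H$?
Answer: $-22055$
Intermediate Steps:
$r{\left(H \right)} = 4 + H$
$x{\left(a,M \right)} = 3 a$ ($x{\left(a,M \right)} = a \left(2 + \left(4 - 3\right)\right) = a \left(2 + 1\right) = a 3 = 3 a$)
$J{\left(u,z \right)} = - 3 u z$ ($J{\left(u,z \right)} = 3 - u z = 3 \left(- u z\right) = - 3 u z$)
$v = -22050$ ($v = \left(-3\right) 49 \cdot 150 = -22050$)
$s{\left(X \right)} = -4 + X$
$v + s{\left(D{\left(-11 \right)} \right)} = -22050 - 5 = -22055$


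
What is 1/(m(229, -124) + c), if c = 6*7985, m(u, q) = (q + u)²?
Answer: 1/58935 ≈ 1.6968e-5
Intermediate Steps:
c = 47910
1/(m(229, -124) + c) = 1/((-124 + 229)² + 47910) = 1/(105² + 47910) = 1/(11025 + 47910) = 1/58935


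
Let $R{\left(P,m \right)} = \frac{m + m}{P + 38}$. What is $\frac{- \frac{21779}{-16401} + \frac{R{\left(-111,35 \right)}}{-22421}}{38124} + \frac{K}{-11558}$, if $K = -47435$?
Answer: $\frac{3467537635610146999}{844892164963031724} \approx 4.1041$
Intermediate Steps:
$R{\left(P,m \right)} = \frac{2 m}{38 + P}$
$\frac{- \frac{21779}{-16401} + \frac{R{\left(-111,35 \right)}}{-22421}}{38124} + \frac{K}{-11558} = \frac{- \frac{21779}{-16401} + \frac{2 \cdot 35 \frac{1}{38 - 111}}{-22421}}{38124} - \frac{47435}{-11558} = \left(\left(-21779\right) \left(- \frac{1}{16401}\right) + 2 \cdot 35 \frac{1}{-73} \left(- \frac{1}{22421}\right)\right) \frac{1}{38124} - - \frac{47435}{11558} = \left(\frac{21779}{16401} + 2 \cdot 35 \left(- \frac{1}{73}\right) \left(- \frac{1}{22421}\right)\right) \frac{1}{38124} + \frac{47435}{11558} = \left(\frac{21779}{16401} - - \frac{10}{233819}\right) \frac{1}{38124} + \frac{47435}{11558} = \left(\frac{21779}{16401} + \frac{10}{233819}\right) \frac{1}{38124} + \frac{47435}{11558} = \frac{5092508011}{3834865419} \cdot \frac{1}{38124} + \frac{47435}{11558} = \frac{5092508011}{146200409233956} + \frac{47435}{11558} = \frac{3467537635610146999}{844892164963031724}$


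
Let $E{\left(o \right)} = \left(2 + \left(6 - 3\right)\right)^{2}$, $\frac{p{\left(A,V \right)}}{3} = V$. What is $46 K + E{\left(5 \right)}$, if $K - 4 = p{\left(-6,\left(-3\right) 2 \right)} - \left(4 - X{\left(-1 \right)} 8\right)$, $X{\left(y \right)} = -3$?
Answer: $-1907$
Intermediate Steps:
$p{\left(A,V \right)} = 3 V$
$K = -42$ ($K = 4 - \left(4 - \left(-3\right) 8 - \left(-9\right) 2\right) = 4 + \left(3 \left(-6\right) - \left(4 - -24\right)\right) = 4 - 46 = -42$)
$E{\left(o \right)} = 25$ ($E{\left(o \right)} = \left(2 + 3\right)^{2} = 5^{2} = 25$)
$46 K + E{\left(5 \right)} = 46 \left(-42\right) + 25 = -1932 + 25 = -1907$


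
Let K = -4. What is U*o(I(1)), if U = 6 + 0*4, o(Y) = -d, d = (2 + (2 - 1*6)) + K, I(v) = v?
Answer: 36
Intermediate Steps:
d = -6 (d = (2 + (2 - 1*6)) - 4 = (2 + (2 - 6)) - 4 = (2 - 4) - 4 = -2 - 4 = -6)
o(Y) = 6 (o(Y) = -1*(-6) = 6)
U = 6 (U = 6 + 0 = 6)
U*o(I(1)) = 6*6 = 36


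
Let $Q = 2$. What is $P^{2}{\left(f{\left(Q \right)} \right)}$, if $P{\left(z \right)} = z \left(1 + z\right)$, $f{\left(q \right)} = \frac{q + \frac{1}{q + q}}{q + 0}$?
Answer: $\frac{23409}{4096} \approx 5.7151$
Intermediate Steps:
$f{\left(q \right)} = \frac{q + \frac{1}{2 q}}{q}$
$P^{2}{\left(f{\left(Q \right)} \right)} = \left(\left(1 + \frac{1}{2 \cdot 4}\right) \left(1 + \left(1 + \frac{1}{2 \cdot 4}\right)\right)\right)^{2} = \left(\left(1 + \frac{1}{2} \cdot \frac{1}{4}\right) \left(1 + \left(1 + \frac{1}{2} \cdot \frac{1}{4}\right)\right)\right)^{2} = \left(\left(1 + \frac{1}{8}\right) \left(1 + \left(1 + \frac{1}{8}\right)\right)\right)^{2} = \left(\frac{9 \left(1 + \frac{9}{8}\right)}{8}\right)^{2} = \left(\frac{9}{8} \cdot \frac{17}{8}\right)^{2} = \left(\frac{153}{64}\right)^{2} = \frac{23409}{4096}$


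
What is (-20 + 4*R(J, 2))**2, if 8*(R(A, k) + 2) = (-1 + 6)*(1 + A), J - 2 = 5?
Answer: 64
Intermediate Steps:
J = 7 (J = 2 + 5 = 7)
R(A, k) = -11/8 + 5*A/8 (R(A, k) = -2 + ((-1 + 6)*(1 + A))/8 = -2 + (5*(1 + A))/8 = -2 + (5 + 5*A)/8 = -2 + (5/8 + 5*A/8) = -11/8 + 5*A/8)
(-20 + 4*R(J, 2))**2 = (-20 + 4*(-11/8 + (5/8)*7))**2 = (-20 + 4*(-11/8 + 35/8))**2 = (-20 + 4*3)**2 = (-20 + 12)**2 = (-8)**2 = 64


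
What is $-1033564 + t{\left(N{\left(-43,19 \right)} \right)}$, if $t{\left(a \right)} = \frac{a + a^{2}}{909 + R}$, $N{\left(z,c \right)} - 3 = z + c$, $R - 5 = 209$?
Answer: $- \frac{1160691952}{1123} \approx -1.0336 \cdot 10^{6}$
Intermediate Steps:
$R = 214$ ($R = 5 + 209 = 214$)
$N{\left(z,c \right)} = 3 + c + z$ ($N{\left(z,c \right)} = 3 + \left(z + c\right) = 3 + \left(c + z\right) = 3 + c + z$)
$t{\left(a \right)} = \frac{a}{1123} + \frac{a^{2}}{1123}$ ($t{\left(a \right)} = \frac{a + a^{2}}{909 + 214} = \frac{a + a^{2}}{1123} = \left(a + a^{2}\right) \frac{1}{1123} = \frac{a}{1123} + \frac{a^{2}}{1123}$)
$-1033564 + t{\left(N{\left(-43,19 \right)} \right)} = -1033564 + \frac{\left(3 + 19 - 43\right) \left(1 + \left(3 + 19 - 43\right)\right)}{1123} = -1033564 + \frac{1}{1123} \left(-21\right) \left(1 - 21\right) = -1033564 + \frac{1}{1123} \left(-21\right) \left(-20\right) = -1033564 + \frac{420}{1123} = - \frac{1160691952}{1123}$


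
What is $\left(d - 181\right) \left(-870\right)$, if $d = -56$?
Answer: $206190$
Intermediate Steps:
$\left(d - 181\right) \left(-870\right) = \left(-56 - 181\right) \left(-870\right) = \left(-237\right) \left(-870\right) = 206190$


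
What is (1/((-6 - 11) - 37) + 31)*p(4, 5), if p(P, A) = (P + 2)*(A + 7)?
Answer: 6692/3 ≈ 2230.7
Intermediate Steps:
p(P, A) = (2 + P)*(7 + A)
(1/((-6 - 11) - 37) + 31)*p(4, 5) = (1/((-6 - 11) - 37) + 31)*(14 + 2*5 + 7*4 + 5*4) = (1/(-17 - 37) + 31)*(14 + 10 + 28 + 20) = (1/(-54) + 31)*72 = (-1/54 + 31)*72 = (1673/54)*72 = 6692/3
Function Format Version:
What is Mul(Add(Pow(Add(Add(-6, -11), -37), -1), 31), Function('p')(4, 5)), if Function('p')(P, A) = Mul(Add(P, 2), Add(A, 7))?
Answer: Rational(6692, 3) ≈ 2230.7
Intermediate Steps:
Function('p')(P, A) = Mul(Add(2, P), Add(7, A))
Mul(Add(Pow(Add(Add(-6, -11), -37), -1), 31), Function('p')(4, 5)) = Mul(Add(Pow(Add(Add(-6, -11), -37), -1), 31), Add(14, Mul(2, 5), Mul(7, 4), Mul(5, 4))) = Mul(Add(Pow(Add(-17, -37), -1), 31), Add(14, 10, 28, 20)) = Mul(Add(Pow(-54, -1), 31), 72) = Mul(Add(Rational(-1, 54), 31), 72) = Mul(Rational(1673, 54), 72) = Rational(6692, 3)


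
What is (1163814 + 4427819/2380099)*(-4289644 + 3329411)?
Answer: -2659842496081739365/2380099 ≈ -1.1175e+12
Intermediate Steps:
(1163814 + 4427819/2380099)*(-4289644 + 3329411) = (1163814 + 4427819*(1/2380099))*(-960233) = (1163814 + 4427819/2380099)*(-960233) = (2769996965405/2380099)*(-960233) = -2659842496081739365/2380099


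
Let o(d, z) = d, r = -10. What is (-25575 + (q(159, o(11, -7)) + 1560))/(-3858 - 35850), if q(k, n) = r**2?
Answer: 23915/39708 ≈ 0.60227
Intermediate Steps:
q(k, n) = 100 (q(k, n) = (-10)**2 = 100)
(-25575 + (q(159, o(11, -7)) + 1560))/(-3858 - 35850) = (-25575 + (100 + 1560))/(-3858 - 35850) = (-25575 + 1660)/(-39708) = -23915*(-1/39708) = 23915/39708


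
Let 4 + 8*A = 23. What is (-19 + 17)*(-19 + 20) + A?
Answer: 3/8 ≈ 0.37500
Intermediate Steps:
A = 19/8 (A = -½ + (⅛)*23 = -½ + 23/8 = 19/8 ≈ 2.3750)
(-19 + 17)*(-19 + 20) + A = (-19 + 17)*(-19 + 20) + 19/8 = -2*1 + 19/8 = -2 + 19/8 = 3/8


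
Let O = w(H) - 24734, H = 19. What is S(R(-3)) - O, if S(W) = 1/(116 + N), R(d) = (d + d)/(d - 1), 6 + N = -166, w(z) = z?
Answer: 1384039/56 ≈ 24715.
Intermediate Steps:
N = -172 (N = -6 - 166 = -172)
R(d) = 2*d/(-1 + d) (R(d) = (2*d)/(-1 + d) = 2*d/(-1 + d))
O = -24715 (O = 19 - 24734 = -24715)
S(W) = -1/56 (S(W) = 1/(116 - 172) = 1/(-56) = -1/56)
S(R(-3)) - O = -1/56 - 1*(-24715) = -1/56 + 24715 = 1384039/56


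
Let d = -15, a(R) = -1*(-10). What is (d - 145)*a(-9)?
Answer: -1600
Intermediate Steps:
a(R) = 10
(d - 145)*a(-9) = (-15 - 145)*10 = -160*10 = -1600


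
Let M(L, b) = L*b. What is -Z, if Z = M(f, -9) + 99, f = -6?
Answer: -153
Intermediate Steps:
Z = 153 (Z = -6*(-9) + 99 = 54 + 99 = 153)
-Z = -1*153 = -153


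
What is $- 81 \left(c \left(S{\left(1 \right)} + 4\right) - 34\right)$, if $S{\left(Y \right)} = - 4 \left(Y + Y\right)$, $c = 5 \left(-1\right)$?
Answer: $1134$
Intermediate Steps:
$c = -5$
$S{\left(Y \right)} = - 8 Y$ ($S{\left(Y \right)} = - 4 \cdot 2 Y = - 8 Y$)
$- 81 \left(c \left(S{\left(1 \right)} + 4\right) - 34\right) = - 81 \left(- 5 \left(\left(-8\right) 1 + 4\right) - 34\right) = - 81 \left(- 5 \left(-8 + 4\right) - 34\right) = - 81 \left(\left(-5\right) \left(-4\right) - 34\right) = - 81 \left(20 - 34\right) = \left(-81\right) \left(-14\right) = 1134$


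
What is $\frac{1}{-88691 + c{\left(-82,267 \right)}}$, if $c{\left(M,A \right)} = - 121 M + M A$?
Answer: $- \frac{1}{100663} \approx -9.9341 \cdot 10^{-6}$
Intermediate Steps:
$c{\left(M,A \right)} = - 121 M + A M$
$\frac{1}{-88691 + c{\left(-82,267 \right)}} = \frac{1}{-88691 - 82 \left(-121 + 267\right)} = \frac{1}{-88691 - 11972} = \frac{1}{-100663} = - \frac{1}{100663}$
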